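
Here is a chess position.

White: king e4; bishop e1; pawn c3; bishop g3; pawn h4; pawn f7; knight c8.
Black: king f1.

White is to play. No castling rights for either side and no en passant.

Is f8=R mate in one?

After f8=R: black king on f1; in check: yes, from the white rook on f8.
Black has 3 legal replies: Kg2, Ke2, Kg1.
In check but a legal move exists → not checkmate.

no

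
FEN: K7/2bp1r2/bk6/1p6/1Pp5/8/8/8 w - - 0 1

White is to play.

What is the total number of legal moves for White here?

White to move; king on a8.
In check: no.
Legal moves: none.
Count: 0.

0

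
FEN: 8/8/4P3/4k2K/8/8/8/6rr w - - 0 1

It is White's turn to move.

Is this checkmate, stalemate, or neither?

White to move; white king on h5.
In check: yes, from the black rook on h1.
King squares — g4: attacked by Rg1; h4: attacked by Rh1; g5: attacked by Rg1; g6: attacked by Rg1; h6: attacked by Rh1.
Legal moves for White: none.
In check with no legal moves → checkmate.

checkmate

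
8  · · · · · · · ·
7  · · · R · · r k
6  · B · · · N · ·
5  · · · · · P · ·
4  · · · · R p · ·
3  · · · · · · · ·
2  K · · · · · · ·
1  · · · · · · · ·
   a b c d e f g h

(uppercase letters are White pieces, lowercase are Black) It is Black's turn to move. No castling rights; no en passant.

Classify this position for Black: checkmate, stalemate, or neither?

neither

Black to move; black king on h7.
In check: yes, from the white knight on f6.
King squares — g6: attacked by Pf5; h6: available; g7: own rook; g8: attacked by Nf6; h8: available.
Legal moves for Black: Kh8, Kh6.
Black is in check but has 2 legal moves → neither.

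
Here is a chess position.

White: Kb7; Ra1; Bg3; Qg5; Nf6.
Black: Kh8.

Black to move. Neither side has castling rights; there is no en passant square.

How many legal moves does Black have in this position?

0

Black to move; king on h8.
In check: no.
Legal moves: none.
Count: 0.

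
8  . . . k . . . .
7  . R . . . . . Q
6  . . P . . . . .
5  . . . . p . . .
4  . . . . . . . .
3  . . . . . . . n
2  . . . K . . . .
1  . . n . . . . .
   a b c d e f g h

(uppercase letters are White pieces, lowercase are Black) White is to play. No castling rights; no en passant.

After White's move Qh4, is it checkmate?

After Qh4: black king on d8; in check: yes, from the white queen on h4.
Black has 3 legal replies: Ke8, Kc8, Ng5.
In check but a legal move exists → not checkmate.

no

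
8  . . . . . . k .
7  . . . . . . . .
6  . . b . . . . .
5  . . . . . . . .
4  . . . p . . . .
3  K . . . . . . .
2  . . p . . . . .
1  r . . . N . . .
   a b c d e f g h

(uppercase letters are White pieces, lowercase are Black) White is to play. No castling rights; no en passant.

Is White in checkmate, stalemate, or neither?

White to move; white king on a3.
In check: yes, from the black rook on a1.
Legal moves for White: Kb4, Kb3, Kb2.
White is in check but has 3 legal moves → neither.

neither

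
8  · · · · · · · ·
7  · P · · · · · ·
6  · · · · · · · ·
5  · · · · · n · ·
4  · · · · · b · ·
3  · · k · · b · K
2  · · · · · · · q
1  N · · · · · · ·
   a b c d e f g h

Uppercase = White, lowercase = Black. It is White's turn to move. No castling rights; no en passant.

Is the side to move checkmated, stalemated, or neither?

White to move; white king on h3.
In check: yes, from the black queen on h2.
King squares — g2: attacked by Qh2; h2: attacked by Bf4; g3: attacked by Qh2; g4: attacked by Bf3; h4: attacked by Qh2.
Legal moves for White: none.
In check with no legal moves → checkmate.

checkmate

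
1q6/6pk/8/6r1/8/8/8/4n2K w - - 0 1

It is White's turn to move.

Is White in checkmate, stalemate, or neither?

stalemate

White to move; white king on h1.
In check: no.
King squares — g1: attacked by Rg5; g2: attacked by Ne1; h2: attacked by Qb8.
Legal moves for White: none.
Not in check and no legal moves → stalemate.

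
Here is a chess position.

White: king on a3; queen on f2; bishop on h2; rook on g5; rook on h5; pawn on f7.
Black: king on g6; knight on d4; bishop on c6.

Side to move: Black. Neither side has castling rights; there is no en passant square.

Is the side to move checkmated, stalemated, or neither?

checkmate

Black to move; black king on g6.
In check: yes, from the white rook on g5.
King squares — f5: attacked by Qf2; g5: attacked by Rh5; h5: attacked by Rg5; f6: attacked by Qf2; h6: attacked by Rh5; f7: attacked by Qf2; g7: attacked by Rg5; h7: attacked by Rh5.
Legal moves for Black: none.
In check with no legal moves → checkmate.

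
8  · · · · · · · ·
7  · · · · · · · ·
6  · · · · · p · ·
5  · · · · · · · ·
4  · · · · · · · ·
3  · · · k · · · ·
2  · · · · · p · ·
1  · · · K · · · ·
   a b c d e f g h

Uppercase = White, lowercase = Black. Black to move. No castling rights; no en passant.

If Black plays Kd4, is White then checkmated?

no

After Kd4: white king on d1; in check: no.
White is not in check, so this cannot be checkmate.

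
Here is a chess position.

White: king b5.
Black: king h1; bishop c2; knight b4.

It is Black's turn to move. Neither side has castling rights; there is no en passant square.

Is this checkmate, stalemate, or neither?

neither

Black to move; black king on h1.
In check: no.
Legal moves for Black: Nc6, Na6, Nd5, Nd3, Na2, Bh7, Bg6, Bf5, Be4, Ba4+, Bd3+, Bb3, Bd1, Bb1, Kh2, Kg2, Kg1.
Black has 17 legal moves and is not in check → neither.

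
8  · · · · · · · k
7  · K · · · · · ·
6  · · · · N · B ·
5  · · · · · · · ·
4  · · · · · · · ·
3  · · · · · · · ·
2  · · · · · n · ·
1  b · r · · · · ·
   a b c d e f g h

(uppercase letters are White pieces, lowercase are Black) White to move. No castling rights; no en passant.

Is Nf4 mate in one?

no

After Nf4: black king on h8; in check: no.
Black is not in check, so this cannot be checkmate.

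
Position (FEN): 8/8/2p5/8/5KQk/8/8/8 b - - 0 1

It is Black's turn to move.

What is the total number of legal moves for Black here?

0

Black to move; king on h4.
In check: yes, from the white queen on g4.
Legal moves: none.
Count: 0.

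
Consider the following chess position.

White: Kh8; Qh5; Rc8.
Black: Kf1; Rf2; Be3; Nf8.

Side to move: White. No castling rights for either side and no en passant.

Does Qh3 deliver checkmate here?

no

After Qh3: black king on f1; in check: yes, from the white queen on h3.
Black has 4 legal replies: Ke2, Kg1, Ke1, Rg2.
In check but a legal move exists → not checkmate.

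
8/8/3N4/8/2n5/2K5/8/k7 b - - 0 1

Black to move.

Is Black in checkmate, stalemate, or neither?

neither

Black to move; black king on a1.
In check: no.
Legal moves for Black: Nxd6, Nb6, Ne5, Na5, Ne3, Na3, Nd2, Nb2, Ka2, Kb1.
Black has 10 legal moves and is not in check → neither.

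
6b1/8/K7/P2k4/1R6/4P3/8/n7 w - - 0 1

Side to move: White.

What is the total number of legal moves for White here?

White to move; king on a6.
In check: no.
Legal moves: Kb7, Ka7, Kb6, Kb5, Rb8, Rb7, Rb6, Rb5+, Rh4, Rg4, Rf4, Re4, Rd4+, Rc4, Ra4, Rb3, Rb2, Rb1, e4+.
Count: 19.

19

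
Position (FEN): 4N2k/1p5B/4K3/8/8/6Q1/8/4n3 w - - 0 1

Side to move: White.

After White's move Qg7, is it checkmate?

After Qg7: black king on h8; in check: yes, from the white queen on g7.
King squares — g7: attacked by Ne8; h7: attacked by Qg7; g8: attacked by Qg7.
Black has no legal moves → checkmate.

yes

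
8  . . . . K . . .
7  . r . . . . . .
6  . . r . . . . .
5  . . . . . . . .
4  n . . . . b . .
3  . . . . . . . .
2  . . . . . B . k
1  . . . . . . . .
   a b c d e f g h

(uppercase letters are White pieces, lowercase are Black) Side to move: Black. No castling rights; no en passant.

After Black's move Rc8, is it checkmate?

After Rc8: white king on e8; in check: yes, from the black rook on c8.
King squares — d7: attacked by Rb7; e7: attacked by Rb7; f7: attacked by Rb7; d8: attacked by Rc8; f8: attacked by Rc8.
White has no legal moves → checkmate.

yes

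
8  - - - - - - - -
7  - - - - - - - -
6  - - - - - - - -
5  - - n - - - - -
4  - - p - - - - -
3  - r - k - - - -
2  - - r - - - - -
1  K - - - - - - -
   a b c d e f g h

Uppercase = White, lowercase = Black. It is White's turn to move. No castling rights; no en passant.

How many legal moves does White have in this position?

0

White to move; king on a1.
In check: no.
Legal moves: none.
Count: 0.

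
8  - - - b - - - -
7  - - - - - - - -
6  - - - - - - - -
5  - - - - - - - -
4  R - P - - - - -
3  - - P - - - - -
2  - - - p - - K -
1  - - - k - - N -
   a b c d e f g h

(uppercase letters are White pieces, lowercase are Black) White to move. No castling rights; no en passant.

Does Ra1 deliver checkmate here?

After Ra1: black king on d1; in check: yes, from the white rook on a1.
Black has 1 legal reply: Kc2.
In check but a legal move exists → not checkmate.

no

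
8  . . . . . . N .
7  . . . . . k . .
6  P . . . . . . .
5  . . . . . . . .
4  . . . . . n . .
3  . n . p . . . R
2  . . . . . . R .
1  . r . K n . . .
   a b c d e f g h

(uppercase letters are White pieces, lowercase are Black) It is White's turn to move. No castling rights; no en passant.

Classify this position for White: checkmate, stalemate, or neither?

checkmate

White to move; white king on d1.
In check: yes, from the black rook on b1.
King squares — c1: attacked by Rb1; e1: attacked by Rb1; c2: attacked by Ne1; d2: attacked by Nb3; e2: attacked by Pd3.
Legal moves for White: none.
In check with no legal moves → checkmate.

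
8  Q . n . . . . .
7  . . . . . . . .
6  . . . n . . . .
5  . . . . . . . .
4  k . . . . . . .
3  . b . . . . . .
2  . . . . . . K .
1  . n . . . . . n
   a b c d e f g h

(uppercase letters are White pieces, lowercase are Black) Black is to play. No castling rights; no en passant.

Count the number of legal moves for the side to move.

Black to move; king on a4.
In check: yes, from the white queen on a8.
Legal moves: Kb5, Kb4, Na7.
Count: 3.

3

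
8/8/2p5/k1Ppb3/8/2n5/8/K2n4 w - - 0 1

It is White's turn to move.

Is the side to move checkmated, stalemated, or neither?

stalemate

White to move; white king on a1.
In check: no.
King squares — b1: attacked by Nc3; a2: attacked by Nc3; b2: attacked by Nd1.
Legal moves for White: none.
Not in check and no legal moves → stalemate.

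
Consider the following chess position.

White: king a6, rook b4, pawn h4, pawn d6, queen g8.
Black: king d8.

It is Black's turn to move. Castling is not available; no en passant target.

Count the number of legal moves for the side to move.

Black to move; king on d8.
In check: yes, from the white queen on g8.
Legal moves: Kd7.
Count: 1.

1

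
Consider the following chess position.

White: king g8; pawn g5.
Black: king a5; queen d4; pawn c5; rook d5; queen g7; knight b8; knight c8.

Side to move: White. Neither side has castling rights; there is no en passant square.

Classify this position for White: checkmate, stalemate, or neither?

checkmate

White to move; white king on g8.
In check: yes, from the black queen on g7.
King squares — f7: attacked by Qg7; g7: attacked by Qd4; h7: attacked by Qg7; f8: attacked by Qg7; h8: attacked by Qg7.
Legal moves for White: none.
In check with no legal moves → checkmate.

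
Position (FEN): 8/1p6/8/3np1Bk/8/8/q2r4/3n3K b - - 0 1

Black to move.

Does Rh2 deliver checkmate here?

no

After Rh2: white king on h1; in check: yes, from the black rook on h2.
White has 1 legal reply: Kg1.
In check but a legal move exists → not checkmate.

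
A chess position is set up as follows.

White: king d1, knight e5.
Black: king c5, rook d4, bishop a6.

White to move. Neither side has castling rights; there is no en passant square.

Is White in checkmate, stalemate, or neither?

White to move; white king on d1.
In check: yes, from the black rook on d4.
Legal moves for White: Kc2, Ke1, Kc1, Nd3+.
White is in check but has 4 legal moves → neither.

neither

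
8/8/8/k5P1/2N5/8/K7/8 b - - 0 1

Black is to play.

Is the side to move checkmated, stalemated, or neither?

neither

Black to move; black king on a5.
In check: yes, from the white knight on c4.
King squares — a4: available; b4: available; b5: available; a6: available; b6: attacked by Nc4.
Legal moves for Black: Ka6, Kb5, Kb4, Ka4.
Black is in check but has 4 legal moves → neither.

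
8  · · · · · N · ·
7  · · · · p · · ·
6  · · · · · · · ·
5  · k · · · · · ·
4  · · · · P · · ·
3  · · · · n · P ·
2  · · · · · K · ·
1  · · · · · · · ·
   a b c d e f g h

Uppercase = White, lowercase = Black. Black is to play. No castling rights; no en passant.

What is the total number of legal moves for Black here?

Black to move; king on b5.
In check: no.
Legal moves: Kc6, Kb6, Ka6, Kc5, Ka5, Kc4, Kb4, Ka4, Nf5, Nd5, Ng4+, Nc4, Ng2, Nc2, Nf1, Nd1+, e6, e5.
Count: 18.

18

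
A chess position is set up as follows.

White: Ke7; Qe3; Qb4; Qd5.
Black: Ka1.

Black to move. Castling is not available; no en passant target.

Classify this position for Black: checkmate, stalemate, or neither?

Black to move; black king on a1.
In check: no.
King squares — b1: attacked by Qb4; a2: attacked by Qd5; b2: attacked by Qb4.
Legal moves for Black: none.
Not in check and no legal moves → stalemate.

stalemate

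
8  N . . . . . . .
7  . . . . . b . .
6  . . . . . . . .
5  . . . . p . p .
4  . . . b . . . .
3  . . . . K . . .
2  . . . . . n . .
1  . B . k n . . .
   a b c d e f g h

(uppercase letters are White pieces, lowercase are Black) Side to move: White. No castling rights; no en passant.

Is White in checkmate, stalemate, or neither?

White to move; white king on e3.
In check: yes, from the black bishop on d4.
King squares — d2: attacked by Kd1; e2: attacked by Kd1; f2: attacked by Bd4; d3: attacked by Ne1; f3: attacked by Ne1; d4: attacked by Pe5; e4: attacked by Nf2; f4: attacked by Pe5.
Legal moves for White: none.
In check with no legal moves → checkmate.

checkmate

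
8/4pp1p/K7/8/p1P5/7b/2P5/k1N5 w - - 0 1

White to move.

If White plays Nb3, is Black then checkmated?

no

After Nb3: black king on a1; in check: yes, from the white knight on b3.
Black has 4 legal replies: Kb2, Ka2, Kb1, axb3.
In check but a legal move exists → not checkmate.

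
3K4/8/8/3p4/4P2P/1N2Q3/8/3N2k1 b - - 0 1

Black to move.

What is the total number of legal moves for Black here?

Black to move; king on g1.
In check: yes, from the white queen on e3.
Legal moves: Kh2, Kg2, Kh1, Kf1.
Count: 4.

4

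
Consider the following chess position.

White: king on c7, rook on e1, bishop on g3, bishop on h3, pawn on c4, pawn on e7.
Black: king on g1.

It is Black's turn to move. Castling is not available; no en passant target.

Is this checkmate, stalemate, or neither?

checkmate

Black to move; black king on g1.
In check: yes, from the white rook on e1.
King squares — f1: attacked by Re1; h1: attacked by Re1; f2: attacked by Bg3; g2: attacked by Bh3; h2: attacked by Bg3.
Legal moves for Black: none.
In check with no legal moves → checkmate.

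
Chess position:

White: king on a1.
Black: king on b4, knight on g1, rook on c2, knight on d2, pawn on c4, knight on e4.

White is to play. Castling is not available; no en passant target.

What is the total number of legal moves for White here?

White to move; king on a1.
In check: no.
Legal moves: none.
Count: 0.

0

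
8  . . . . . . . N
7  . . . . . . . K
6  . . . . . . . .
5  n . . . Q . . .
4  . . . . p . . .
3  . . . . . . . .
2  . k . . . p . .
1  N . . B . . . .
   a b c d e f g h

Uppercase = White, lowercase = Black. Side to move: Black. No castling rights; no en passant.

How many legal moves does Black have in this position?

Black to move; king on b2.
In check: yes, from the white queen on e5.
Legal moves: Ka3, Ka2, Kc1, Kb1.
Count: 4.

4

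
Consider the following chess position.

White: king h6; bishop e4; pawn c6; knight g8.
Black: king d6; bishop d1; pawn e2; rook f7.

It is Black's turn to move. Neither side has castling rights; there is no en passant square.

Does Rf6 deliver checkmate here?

no

After Rf6: white king on h6; in check: yes, from the black rook on f6.
White has 6 legal replies: Kh7, Kg7, Kh5, Kg5, Nxf6, Bg6.
In check but a legal move exists → not checkmate.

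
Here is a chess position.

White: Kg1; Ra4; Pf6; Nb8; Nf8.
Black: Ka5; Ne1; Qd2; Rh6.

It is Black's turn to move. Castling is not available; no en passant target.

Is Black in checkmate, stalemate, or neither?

Black to move; black king on a5.
In check: yes, from the white rook on a4.
Legal moves for Black: Kb6, Kb5, Kxa4.
Black is in check but has 3 legal moves → neither.

neither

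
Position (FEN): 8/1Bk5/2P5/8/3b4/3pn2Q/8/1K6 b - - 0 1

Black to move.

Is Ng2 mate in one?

no

After Ng2: white king on b1; in check: no.
White is not in check, so this cannot be checkmate.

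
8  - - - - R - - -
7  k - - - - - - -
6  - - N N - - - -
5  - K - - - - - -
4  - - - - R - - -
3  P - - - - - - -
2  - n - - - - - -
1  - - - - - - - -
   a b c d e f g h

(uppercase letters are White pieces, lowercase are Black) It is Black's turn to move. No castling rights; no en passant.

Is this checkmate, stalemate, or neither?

checkmate

Black to move; black king on a7.
In check: yes, from the white knight on c6.
King squares — a6: attacked by Kb5; b6: attacked by Kb5; b7: attacked by Nd6; a8: attacked by Re8; b8: attacked by Nc6.
Legal moves for Black: none.
In check with no legal moves → checkmate.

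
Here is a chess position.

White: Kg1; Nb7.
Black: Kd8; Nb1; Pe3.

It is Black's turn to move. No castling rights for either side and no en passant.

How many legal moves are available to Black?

Black to move; king on d8.
In check: yes, from the white knight on b7.
Legal moves: Ke8, Kc8, Ke7, Kd7, Kc7.
Count: 5.

5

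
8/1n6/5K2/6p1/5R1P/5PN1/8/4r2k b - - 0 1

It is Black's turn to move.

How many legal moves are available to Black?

Black to move; king on h1.
In check: yes, from the white knight on g3.
Legal moves: Kh2, Kg2, Kg1.
Count: 3.

3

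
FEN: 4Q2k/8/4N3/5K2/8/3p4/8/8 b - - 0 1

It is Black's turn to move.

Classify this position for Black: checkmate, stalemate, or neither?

neither

Black to move; black king on h8.
In check: yes, from the white queen on e8.
Legal moves for Black: Kh7.
Black is in check but has 1 legal move → neither.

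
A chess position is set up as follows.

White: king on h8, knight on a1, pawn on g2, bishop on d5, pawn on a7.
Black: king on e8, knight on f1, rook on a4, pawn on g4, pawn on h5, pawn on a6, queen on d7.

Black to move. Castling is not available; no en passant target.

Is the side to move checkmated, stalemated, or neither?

Black to move; black king on e8.
In check: no.
Legal moves for Black include: Kf8, Kd8, Ke7, Qd8, Qc8, Qh7+, Qg7+, Qf7, Qe7, Qc7, Qb7, Qxa7, Qe6, Qd6, Qc6, Qf5, Qxd5, Qb5, ... (list truncated; more exist).
Black has legal moves and is not in check → neither.

neither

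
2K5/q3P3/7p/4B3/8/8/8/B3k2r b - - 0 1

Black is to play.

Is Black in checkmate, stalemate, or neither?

Black to move; black king on e1.
In check: no.
Legal moves for Black include: Qb8+, Qa8+, Qxe7, Qd7+, Qc7+, Qb7+, Qb6, Qa6+, Qc5+, Qa5, Qd4, Qa4, Qe3, Qa3, Qf2, Qa2, Qg1, Qxa1, ... (list truncated; more exist).
Black has legal moves and is not in check → neither.

neither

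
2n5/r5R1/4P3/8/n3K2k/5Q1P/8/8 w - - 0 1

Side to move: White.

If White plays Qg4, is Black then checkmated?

After Qg4: black king on h4; in check: yes, from the white queen on g4.
King squares — g3: attacked by Qg4; h3: attacked by Qg4; g4: attacked by Ph3; g5: attacked by Qg4; h5: attacked by Qg4.
Black has no legal moves → checkmate.

yes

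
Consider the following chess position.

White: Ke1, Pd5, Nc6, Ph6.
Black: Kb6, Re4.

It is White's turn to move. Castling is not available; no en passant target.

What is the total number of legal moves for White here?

4

White to move; king on e1.
In check: yes, from the black rook on e4.
Legal moves: Kf2, Kd2, Kf1, Kd1.
Count: 4.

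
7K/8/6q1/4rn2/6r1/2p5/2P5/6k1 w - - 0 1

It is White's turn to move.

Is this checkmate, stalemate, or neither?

White to move; white king on h8.
In check: no.
King squares — g7: attacked by Nf5; h7: attacked by Qg6; g8: attacked by Qg6.
Legal moves for White: none.
Not in check and no legal moves → stalemate.

stalemate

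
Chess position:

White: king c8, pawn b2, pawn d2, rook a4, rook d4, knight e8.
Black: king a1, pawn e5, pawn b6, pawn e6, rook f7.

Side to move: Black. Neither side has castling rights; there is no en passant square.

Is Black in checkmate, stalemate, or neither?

Black to move; black king on a1.
In check: yes, from the white rook on a4.
King squares — b1: available; a2: attacked by Ra4; b2: available.
Legal moves for Black: Kxb2, Kb1.
Black is in check but has 2 legal moves → neither.

neither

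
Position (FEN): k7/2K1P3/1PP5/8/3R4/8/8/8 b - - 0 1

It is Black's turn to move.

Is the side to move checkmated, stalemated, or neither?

Black to move; black king on a8.
In check: no.
King squares — a7: attacked by Pb6; b7: attacked by Pc6; b8: attacked by Kc7.
Legal moves for Black: none.
Not in check and no legal moves → stalemate.

stalemate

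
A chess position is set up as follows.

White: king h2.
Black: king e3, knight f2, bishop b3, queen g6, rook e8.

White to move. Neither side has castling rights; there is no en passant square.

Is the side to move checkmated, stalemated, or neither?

stalemate

White to move; white king on h2.
In check: no.
King squares — g1: attacked by Qg6; h1: attacked by Nf2; g2: attacked by Qg6; g3: attacked by Qg6; h3: attacked by Nf2.
Legal moves for White: none.
Not in check and no legal moves → stalemate.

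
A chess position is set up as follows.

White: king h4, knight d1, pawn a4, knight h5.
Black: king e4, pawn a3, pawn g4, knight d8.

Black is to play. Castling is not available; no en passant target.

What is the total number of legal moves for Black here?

12

Black to move; king on e4.
In check: no.
Legal moves: Nf7, Nb7, Ne6, Nc6, Kf5, Ke5, Kd5, Kd4, Kf3, Kd3, g3, a2.
Count: 12.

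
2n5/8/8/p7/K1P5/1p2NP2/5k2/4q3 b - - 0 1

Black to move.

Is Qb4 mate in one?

After Qb4: white king on a4; in check: yes, from the black queen on b4.
King squares — a3: attacked by Qb4; b3: attacked by Qb4; b4: attacked by Pa5; a5: attacked by Qb4; b5: attacked by Qb4.
White has no legal moves → checkmate.

yes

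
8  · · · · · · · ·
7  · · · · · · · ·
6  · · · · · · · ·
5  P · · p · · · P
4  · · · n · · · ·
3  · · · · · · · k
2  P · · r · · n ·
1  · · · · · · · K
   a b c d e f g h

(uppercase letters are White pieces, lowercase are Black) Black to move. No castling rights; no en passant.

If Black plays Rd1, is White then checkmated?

After Rd1: white king on h1; in check: yes, from the black rook on d1.
King squares — g1: attacked by Rd1; g2: attacked by Kh3; h2: attacked by Kh3.
White has no legal moves → checkmate.

yes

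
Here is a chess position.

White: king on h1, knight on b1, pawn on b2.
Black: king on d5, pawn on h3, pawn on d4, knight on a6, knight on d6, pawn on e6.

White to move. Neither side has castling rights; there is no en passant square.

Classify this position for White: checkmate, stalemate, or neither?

neither

White to move; white king on h1.
In check: no.
Legal moves for White: Kh2, Kg1, Nc3+, Na3, Nd2, b3, b4.
White has 7 legal moves and is not in check → neither.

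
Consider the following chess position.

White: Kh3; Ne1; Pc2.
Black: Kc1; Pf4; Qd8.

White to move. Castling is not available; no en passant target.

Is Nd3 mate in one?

no

After Nd3: black king on c1; in check: yes, from the white knight on d3.
Black has 5 legal replies: Kd2, Kxc2, Kd1, Kb1, Qxd3+.
In check but a legal move exists → not checkmate.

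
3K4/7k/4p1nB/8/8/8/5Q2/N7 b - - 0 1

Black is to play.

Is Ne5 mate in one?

After Ne5: white king on d8; in check: no.
White is not in check, so this cannot be checkmate.

no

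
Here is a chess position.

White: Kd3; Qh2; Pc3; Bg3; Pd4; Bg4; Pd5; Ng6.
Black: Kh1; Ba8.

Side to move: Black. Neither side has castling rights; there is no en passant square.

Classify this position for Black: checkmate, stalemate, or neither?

checkmate

Black to move; black king on h1.
In check: yes, from the white queen on h2.
King squares — g1: attacked by Qh2; g2: attacked by Qh2; h2: attacked by Bg3.
Legal moves for Black: none.
In check with no legal moves → checkmate.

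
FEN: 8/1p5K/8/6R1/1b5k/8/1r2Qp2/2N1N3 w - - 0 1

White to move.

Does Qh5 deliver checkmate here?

After Qh5: black king on h4; in check: yes, from the white queen on h5.
King squares — g3: attacked by Rg5; h3: attacked by Qh5; g4: attacked by Rg5; g5: attacked by Qh5; h5: attacked by Rg5.
Black has no legal moves → checkmate.

yes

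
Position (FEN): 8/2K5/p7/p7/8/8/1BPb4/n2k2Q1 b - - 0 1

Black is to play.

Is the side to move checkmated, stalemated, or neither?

neither

Black to move; black king on d1.
In check: yes, from the white queen on g1.
King squares — c1: attacked by Qg1; e1: attacked by Qg1; c2: available; d2: own bishop; e2: available.
Legal moves for Black: Ke2, Kxc2, Be1.
Black is in check but has 3 legal moves → neither.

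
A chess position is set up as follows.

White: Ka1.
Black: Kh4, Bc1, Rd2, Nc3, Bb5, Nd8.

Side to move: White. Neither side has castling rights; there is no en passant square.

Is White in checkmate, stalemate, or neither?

stalemate

White to move; white king on a1.
In check: no.
King squares — b1: attacked by Nc3; a2: attacked by Rd2; b2: attacked by Bc1.
Legal moves for White: none.
Not in check and no legal moves → stalemate.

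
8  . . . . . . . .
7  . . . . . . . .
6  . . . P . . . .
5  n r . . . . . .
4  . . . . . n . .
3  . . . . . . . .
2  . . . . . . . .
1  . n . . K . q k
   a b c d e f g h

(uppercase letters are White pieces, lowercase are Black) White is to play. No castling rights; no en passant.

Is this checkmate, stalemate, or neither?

White to move; white king on e1.
In check: yes, from the black queen on g1.
King squares — d1: attacked by Qg1; f1: attacked by Qg1; d2: attacked by Nb1; e2: attacked by Nf4; f2: attacked by Qg1.
Legal moves for White: none.
In check with no legal moves → checkmate.

checkmate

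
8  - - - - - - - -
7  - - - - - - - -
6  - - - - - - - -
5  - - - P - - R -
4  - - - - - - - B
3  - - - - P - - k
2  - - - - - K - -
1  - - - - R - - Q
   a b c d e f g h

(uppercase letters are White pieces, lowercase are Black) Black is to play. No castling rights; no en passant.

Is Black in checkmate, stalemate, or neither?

Black to move; black king on h3.
In check: yes, from the white queen on h1.
King squares — g2: attacked by Qh1; h2: attacked by Qh1; g3: attacked by Kf2; g4: attacked by Rg5; h4: attacked by Qh1.
Legal moves for Black: none.
In check with no legal moves → checkmate.

checkmate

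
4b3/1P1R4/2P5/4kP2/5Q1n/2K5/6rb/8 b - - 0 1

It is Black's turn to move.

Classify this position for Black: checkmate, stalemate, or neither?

neither

Black to move; black king on e5.
In check: yes, from the white queen on f4.
King squares — d4: attacked by Kc3; e4: attacked by Qf4; f4: available; d5: attacked by Rd7; f5: attacked by Qf4; d6: attacked by Qf4; e6: attacked by Pf5; f6: available.
Legal moves for Black: Kf6, Kxf4, Bxf4.
Black is in check but has 3 legal moves → neither.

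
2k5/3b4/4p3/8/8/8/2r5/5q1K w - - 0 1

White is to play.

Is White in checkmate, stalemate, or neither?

checkmate

White to move; white king on h1.
In check: yes, from the black queen on f1.
King squares — g1: attacked by Qf1; g2: attacked by Qf1; h2: attacked by Rc2.
Legal moves for White: none.
In check with no legal moves → checkmate.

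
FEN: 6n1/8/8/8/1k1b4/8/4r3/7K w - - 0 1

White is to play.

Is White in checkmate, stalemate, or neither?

White to move; white king on h1.
In check: no.
King squares — g1: attacked by Bd4; g2: attacked by Re2; h2: attacked by Re2.
Legal moves for White: none.
Not in check and no legal moves → stalemate.

stalemate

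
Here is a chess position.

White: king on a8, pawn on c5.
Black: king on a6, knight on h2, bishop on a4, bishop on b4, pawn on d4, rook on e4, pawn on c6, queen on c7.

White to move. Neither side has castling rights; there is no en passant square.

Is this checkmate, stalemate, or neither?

stalemate

White to move; white king on a8.
In check: no.
King squares — a7: attacked by Ka6; b7: attacked by Ka6; b8: attacked by Qc7.
Legal moves for White: none.
Not in check and no legal moves → stalemate.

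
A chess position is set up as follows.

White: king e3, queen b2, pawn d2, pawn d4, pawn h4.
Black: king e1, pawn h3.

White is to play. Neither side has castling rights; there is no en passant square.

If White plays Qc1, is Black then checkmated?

After Qc1: black king on e1; in check: yes, from the white queen on c1.
King squares — d1: attacked by Qc1; f1: attacked by Qc1; d2: attacked by Qc1; e2: attacked by Ke3; f2: attacked by Ke3.
Black has no legal moves → checkmate.

yes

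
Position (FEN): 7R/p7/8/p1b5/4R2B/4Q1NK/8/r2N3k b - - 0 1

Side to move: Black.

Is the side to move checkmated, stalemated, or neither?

Black to move; black king on h1.
In check: yes, from the white knight on g3.
King squares — g1: attacked by Qe3; g2: attacked by Kh3; h2: attacked by Kh3.
Legal moves for Black: none.
In check with no legal moves → checkmate.

checkmate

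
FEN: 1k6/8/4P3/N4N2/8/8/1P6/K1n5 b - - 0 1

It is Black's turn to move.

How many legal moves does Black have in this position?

Black to move; king on b8.
In check: no.
Legal moves: Kc8, Ka8, Kc7, Ka7, Nd3, Nb3+, Ne2, Na2.
Count: 8.

8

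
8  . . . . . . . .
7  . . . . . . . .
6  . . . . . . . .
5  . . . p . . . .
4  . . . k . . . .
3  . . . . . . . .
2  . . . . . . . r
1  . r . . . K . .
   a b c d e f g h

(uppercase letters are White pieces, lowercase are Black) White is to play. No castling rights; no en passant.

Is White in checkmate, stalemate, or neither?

White to move; white king on f1.
In check: yes, from the black rook on b1.
King squares — e1: attacked by Rb1; g1: attacked by Rb1; e2: attacked by Rh2; f2: attacked by Rh2; g2: attacked by Rh2.
Legal moves for White: none.
In check with no legal moves → checkmate.

checkmate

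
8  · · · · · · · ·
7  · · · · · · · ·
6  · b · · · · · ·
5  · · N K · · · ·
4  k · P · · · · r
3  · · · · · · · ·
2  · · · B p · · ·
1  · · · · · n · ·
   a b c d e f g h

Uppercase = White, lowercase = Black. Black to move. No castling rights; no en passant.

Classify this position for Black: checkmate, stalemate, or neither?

neither

Black to move; black king on a4.
In check: yes, from the white knight on c5.
King squares — a3: available; b3: attacked by Nc5; b4: attacked by Bd2; a5: attacked by Bd2; b5: attacked by Pc4.
Legal moves for Black: Ka3, Bxc5.
Black is in check but has 2 legal moves → neither.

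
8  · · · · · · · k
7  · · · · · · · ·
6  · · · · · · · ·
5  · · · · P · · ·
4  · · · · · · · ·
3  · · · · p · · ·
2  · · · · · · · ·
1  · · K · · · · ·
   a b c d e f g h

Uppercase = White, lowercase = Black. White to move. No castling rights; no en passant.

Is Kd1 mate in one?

no

After Kd1: black king on h8; in check: no.
Black is not in check, so this cannot be checkmate.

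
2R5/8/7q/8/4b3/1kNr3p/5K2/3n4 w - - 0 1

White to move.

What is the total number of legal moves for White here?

White to move; king on f2.
In check: yes, from the black knight on d1.
Legal moves: Ke2, Kg1, Kf1, Ke1, Nxd1.
Count: 5.

5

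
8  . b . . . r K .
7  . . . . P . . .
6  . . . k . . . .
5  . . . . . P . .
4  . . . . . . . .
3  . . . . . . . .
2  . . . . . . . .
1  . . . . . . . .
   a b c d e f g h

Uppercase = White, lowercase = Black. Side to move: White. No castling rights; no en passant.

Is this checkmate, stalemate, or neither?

White to move; white king on g8.
In check: yes, from the black rook on f8.
Legal moves for White: Kxf8, Kh7, Kg7, exf8=Q+, exf8=R, exf8=B+, exf8=N.
White is in check but has 7 legal moves → neither.

neither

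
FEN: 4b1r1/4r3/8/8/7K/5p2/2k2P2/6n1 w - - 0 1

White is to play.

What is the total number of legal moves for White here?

White to move; king on h4.
In check: no.
Legal moves: none.
Count: 0.

0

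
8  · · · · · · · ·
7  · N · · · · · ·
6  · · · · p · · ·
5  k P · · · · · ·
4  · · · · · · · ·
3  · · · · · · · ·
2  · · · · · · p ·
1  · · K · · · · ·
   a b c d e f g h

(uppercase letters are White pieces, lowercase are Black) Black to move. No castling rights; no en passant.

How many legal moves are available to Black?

Black to move; king on a5.
In check: yes, from the white knight on b7.
Legal moves: Kb6, Kxb5, Kb4, Ka4.
Count: 4.

4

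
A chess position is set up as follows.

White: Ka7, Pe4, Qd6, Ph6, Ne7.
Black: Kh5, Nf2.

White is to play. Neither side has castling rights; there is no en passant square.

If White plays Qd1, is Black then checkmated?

After Qd1: black king on h5; in check: yes, from the white queen on d1.
Black has 5 legal replies: Kxh6, Kg5, Kh4, Ng4, Nxd1.
In check but a legal move exists → not checkmate.

no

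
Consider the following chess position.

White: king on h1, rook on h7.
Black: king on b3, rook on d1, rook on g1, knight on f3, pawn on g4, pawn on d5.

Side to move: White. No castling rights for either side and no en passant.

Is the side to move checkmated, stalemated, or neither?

White to move; white king on h1.
In check: yes, from the black rook on g1.
King squares — g1: attacked by Rd1; g2: attacked by Rg1; h2: attacked by Nf3.
Legal moves for White: none.
In check with no legal moves → checkmate.

checkmate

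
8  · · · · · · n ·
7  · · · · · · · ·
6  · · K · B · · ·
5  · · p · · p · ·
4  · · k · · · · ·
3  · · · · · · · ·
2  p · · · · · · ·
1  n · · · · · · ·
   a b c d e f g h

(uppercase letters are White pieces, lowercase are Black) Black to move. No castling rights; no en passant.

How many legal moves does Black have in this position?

Black to move; king on c4.
In check: yes, from the white bishop on e6.
Legal moves: Kd4, Kb4, Kd3, Kc3.
Count: 4.

4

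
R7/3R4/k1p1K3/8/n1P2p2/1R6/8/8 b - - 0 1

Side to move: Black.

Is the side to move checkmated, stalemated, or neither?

checkmate

Black to move; black king on a6.
In check: yes, from the white rook on a8.
King squares — a5: attacked by Ra8; b5: attacked by Rb3; b6: attacked by Rb3; a7: attacked by Rd7; b7: attacked by Rb3.
Legal moves for Black: none.
In check with no legal moves → checkmate.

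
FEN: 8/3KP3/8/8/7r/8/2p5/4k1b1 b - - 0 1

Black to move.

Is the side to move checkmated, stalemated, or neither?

Black to move; black king on e1.
In check: no.
Legal moves for Black include: Rh8, Rh7, Rh6, Rh5, Rg4, Rf4, Re4, Rd4+, Rc4, Rb4, Ra4, Rh3, Rh2, Rh1, Ba7, Bb6, Bc5, Bd4, ... (list truncated; more exist).
Black has legal moves and is not in check → neither.

neither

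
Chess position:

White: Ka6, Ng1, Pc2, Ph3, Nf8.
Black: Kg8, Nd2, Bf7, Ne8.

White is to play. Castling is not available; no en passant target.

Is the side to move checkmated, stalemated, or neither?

neither

White to move; white king on a6.
In check: no.
Legal moves for White: Nh7, Nd7, Ng6, Ne6, Kb7, Ka7, Kb6, Kb5, Ka5, Nf3, Ne2, h4, c3, c4.
White has 14 legal moves and is not in check → neither.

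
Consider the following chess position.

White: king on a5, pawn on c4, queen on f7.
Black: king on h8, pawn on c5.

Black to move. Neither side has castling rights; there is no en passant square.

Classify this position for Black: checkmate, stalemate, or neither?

stalemate

Black to move; black king on h8.
In check: no.
King squares — g7: attacked by Qf7; h7: attacked by Qf7; g8: attacked by Qf7.
Legal moves for Black: none.
Not in check and no legal moves → stalemate.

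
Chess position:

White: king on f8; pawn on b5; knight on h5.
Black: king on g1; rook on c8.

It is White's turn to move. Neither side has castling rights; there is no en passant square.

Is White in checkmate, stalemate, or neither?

neither

White to move; white king on f8.
In check: yes, from the black rook on c8.
Legal moves for White: Kg7, Kf7, Ke7.
White is in check but has 3 legal moves → neither.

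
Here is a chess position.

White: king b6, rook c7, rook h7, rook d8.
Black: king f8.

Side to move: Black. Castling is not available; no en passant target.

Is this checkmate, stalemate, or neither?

checkmate

Black to move; black king on f8.
In check: yes, from the white rook on d8.
King squares — e7: attacked by Rc7; f7: attacked by Rc7; g7: attacked by Rc7; e8: attacked by Rd8; g8: attacked by Rd8.
Legal moves for Black: none.
In check with no legal moves → checkmate.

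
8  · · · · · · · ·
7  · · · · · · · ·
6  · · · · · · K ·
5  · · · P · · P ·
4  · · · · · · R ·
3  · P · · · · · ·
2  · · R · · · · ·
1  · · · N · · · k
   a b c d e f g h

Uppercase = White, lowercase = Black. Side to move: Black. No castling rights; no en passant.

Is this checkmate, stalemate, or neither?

stalemate

Black to move; black king on h1.
In check: no.
King squares — g1: attacked by Rg4; g2: attacked by Rc2; h2: attacked by Rc2.
Legal moves for Black: none.
Not in check and no legal moves → stalemate.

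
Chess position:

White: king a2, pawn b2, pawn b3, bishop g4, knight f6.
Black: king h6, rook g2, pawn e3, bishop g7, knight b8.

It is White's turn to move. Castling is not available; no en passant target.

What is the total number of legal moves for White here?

White to move; king on a2.
In check: no.
Legal moves: Ng8+, Ne8, Nh7, Nd7, Nh5, Nd5, Ne4, Bc8, Bd7, Be6, Bh5, Bf5, Bh3, Bf3, Be2, Bd1, Ka3, Kb1, Ka1, b4.
Count: 20.

20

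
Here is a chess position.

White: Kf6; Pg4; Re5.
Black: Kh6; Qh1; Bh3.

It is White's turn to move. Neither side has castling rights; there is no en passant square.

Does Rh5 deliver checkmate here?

yes

After Rh5: black king on h6; in check: yes, from the white rook on h5.
King squares — g5: attacked by Rh5; h5: attacked by Pg4; g6: attacked by Kf6; g7: attacked by Kf6; h7: attacked by Rh5.
Black has no legal moves → checkmate.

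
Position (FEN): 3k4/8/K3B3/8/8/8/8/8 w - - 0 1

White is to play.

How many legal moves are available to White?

16

White to move; king on a6.
In check: no.
Legal moves: Bg8, Bc8, Bf7, Bd7, Bf5, Bd5, Bg4, Bc4, Bh3, Bb3, Ba2, Kb7, Ka7, Kb6, Kb5, Ka5.
Count: 16.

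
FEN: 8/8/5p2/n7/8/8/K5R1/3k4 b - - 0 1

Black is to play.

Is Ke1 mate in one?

After Ke1: white king on a2; in check: no.
White is not in check, so this cannot be checkmate.

no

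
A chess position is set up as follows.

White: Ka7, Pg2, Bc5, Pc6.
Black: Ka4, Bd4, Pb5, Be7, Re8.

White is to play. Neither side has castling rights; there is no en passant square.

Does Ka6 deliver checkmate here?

After Ka6: black king on a4; in check: no.
Black is not in check, so this cannot be checkmate.

no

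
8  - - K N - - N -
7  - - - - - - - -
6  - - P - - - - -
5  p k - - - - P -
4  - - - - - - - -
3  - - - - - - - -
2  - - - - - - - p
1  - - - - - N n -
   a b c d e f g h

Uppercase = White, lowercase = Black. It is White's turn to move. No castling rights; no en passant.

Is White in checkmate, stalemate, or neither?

neither

White to move; white king on c8.
In check: no.
Legal moves for White: Ne7, Nh6, Nf6, Nf7, Nb7, Ne6, Kb8, Kd7, Kc7, Kb7, Ng3, Ne3, Nxh2, Nd2, c7, g6.
White has 16 legal moves and is not in check → neither.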